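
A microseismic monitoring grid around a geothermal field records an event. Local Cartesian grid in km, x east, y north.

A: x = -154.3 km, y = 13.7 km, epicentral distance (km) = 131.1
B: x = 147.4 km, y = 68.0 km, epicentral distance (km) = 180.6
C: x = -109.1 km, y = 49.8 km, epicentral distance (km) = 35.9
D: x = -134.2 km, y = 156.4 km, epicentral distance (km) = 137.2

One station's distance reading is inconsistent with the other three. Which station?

C

Solve using three stations at a time. Using A, B, D (subtract circle equations pairwise → linear system) gives (x, y) ≈ (-33.1, 63.7).
Distances from that point to each station vs reported:
  A: calculated 131.1 vs reported 131.1 → residual 0.0 km
  B: calculated 180.6 vs reported 180.6 → residual 0.0 km
  C: calculated 77.2 vs reported 35.9 → residual 41.3 km
  D: calculated 137.2 vs reported 137.2 → residual 0.0 km
A, B, D are mutually consistent (residuals ≈ 0); C is off by 41.3 km.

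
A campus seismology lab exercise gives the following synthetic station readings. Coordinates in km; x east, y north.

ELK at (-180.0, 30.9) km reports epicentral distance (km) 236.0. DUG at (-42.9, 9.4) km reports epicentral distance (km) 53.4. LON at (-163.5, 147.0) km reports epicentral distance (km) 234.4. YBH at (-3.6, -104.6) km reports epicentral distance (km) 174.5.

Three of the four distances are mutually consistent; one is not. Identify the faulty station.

DUG

Solve using three stations at a time. Using ELK, LON, YBH (subtract circle equations pairwise → linear system) gives (x, y) ≈ (54.2, 60.1).
Distances from that point to each station vs reported:
  ELK: calculated 236.0 vs reported 236.0 → residual 0.0 km
  DUG: calculated 109.5 vs reported 53.4 → residual 56.1 km
  LON: calculated 234.4 vs reported 234.4 → residual 0.0 km
  YBH: calculated 174.5 vs reported 174.5 → residual 0.0 km
ELK, LON, YBH are mutually consistent (residuals ≈ 0); DUG is off by 56.1 km.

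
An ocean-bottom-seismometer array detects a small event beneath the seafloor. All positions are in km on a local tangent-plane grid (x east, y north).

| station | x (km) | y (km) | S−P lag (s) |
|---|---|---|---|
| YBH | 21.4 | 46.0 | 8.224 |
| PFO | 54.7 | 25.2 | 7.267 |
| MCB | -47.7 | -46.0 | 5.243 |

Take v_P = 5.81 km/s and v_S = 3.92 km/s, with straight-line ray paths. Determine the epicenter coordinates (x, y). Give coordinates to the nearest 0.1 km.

Distance from S−P lag: d = Δt · v_P v_S / (v_P − v_S) = Δt · (5.81·3.92)/(5.81−3.92) ≈ 12.0504·Δt.
So d_YBH = 99.10, d_PFO = 87.57, d_MCB = 63.18 km.
Circle about each station: (x − 21.4)² + (y − 46.0)² = 99.10²; (x − 54.7)² + (y − 25.2)² = 87.57²; (x + 47.7)² + (y + 46.0)² = 63.18².
Subtracting pairs of circle equations eliminates x²+y² and gives linear equations (the radical axes):
66.6 x − 41.6 y = 3205.48
-138.2 x − 184.0 y = 7646.43
Solving the 2×2 system: x ≈ 15.1, y ≈ -52.9 km.

15.1 km east, -52.9 km north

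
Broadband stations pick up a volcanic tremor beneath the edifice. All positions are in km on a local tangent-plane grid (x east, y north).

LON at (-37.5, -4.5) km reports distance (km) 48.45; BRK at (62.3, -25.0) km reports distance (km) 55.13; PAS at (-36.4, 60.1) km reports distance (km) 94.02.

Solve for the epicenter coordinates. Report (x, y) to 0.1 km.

Circle about each station: (x + 37.5)² + (y + 4.5)² = 48.45²; (x − 62.3)² + (y + 25.0)² = 55.13²; (x + 36.4)² + (y − 60.1)² = 94.02².
Subtracting pairs of circle equations eliminates x²+y² and gives linear equations (the radical axes):
199.6 x − 41.0 y = 2387.88
2.2 x + 129.2 y = -2981.89
Solving the 2×2 system: x ≈ 7.2, y ≈ -23.2 km.
Check against LON (with the unrounded x, y): √((x + 37.5)²+(y + 4.5)²) = 48.45 ≈ 48.45 km. ✓

x ≈ 7.2 km, y ≈ -23.2 km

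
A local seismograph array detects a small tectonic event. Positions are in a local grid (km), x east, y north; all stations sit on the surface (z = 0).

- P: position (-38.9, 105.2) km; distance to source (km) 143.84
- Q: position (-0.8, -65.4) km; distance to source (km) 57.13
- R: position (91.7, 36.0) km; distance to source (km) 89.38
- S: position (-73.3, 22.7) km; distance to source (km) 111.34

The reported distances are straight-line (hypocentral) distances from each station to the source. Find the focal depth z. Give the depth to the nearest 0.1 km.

Each station gives a sphere (x−x_i)² + (y−y_i)² + z² = d_i² (stations at z=0).
Subtracting the P sphere from Q and R: z² cancels, leaving linear equations in x and y:
76.2 x − 341.2 y = 9123.66
261.2 x − 138.4 y = 9825.80
Solving: x ≈ 26.597, y ≈ -20.800 km (keep extra digits for the depth step; rounded: 26.6, -20.8).
Then from the P sphere: z² = 143.84² − (x + 38.9)² − (y − 105.2)² with x = 26.597, y = -20.800, so z ≈ 22.893 ≈ 22.9 km.

depth ≈ 22.9 km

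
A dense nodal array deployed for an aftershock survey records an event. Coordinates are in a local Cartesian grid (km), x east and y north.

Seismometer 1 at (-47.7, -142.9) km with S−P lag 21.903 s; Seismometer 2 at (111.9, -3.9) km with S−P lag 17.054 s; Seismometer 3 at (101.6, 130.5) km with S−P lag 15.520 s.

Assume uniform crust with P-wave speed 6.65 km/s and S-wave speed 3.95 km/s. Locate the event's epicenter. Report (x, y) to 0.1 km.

Distance from S−P lag: d = Δt · v_P v_S / (v_P − v_S) = Δt · (6.65·3.95)/(6.65−3.95) ≈ 9.7287·Δt.
So d_Seismometer 1 = 213.09, d_Seismometer 2 = 165.91, d_Seismometer 3 = 150.99 km.
Circle about each station: (x + 47.7)² + (y + 142.9)² = 213.09²; (x − 111.9)² + (y + 3.9)² = 165.91²; (x − 101.6)² + (y − 130.5)² = 150.99².
Subtracting pairs of circle equations eliminates x²+y² and gives linear equations (the radical axes):
319.2 x + 278.0 y = 7722.34
298.6 x + 546.8 y = 27266.48
Solving the 2×2 system: x ≈ -36.7, y ≈ 69.9 km.

x ≈ -36.7 km, y ≈ 69.9 km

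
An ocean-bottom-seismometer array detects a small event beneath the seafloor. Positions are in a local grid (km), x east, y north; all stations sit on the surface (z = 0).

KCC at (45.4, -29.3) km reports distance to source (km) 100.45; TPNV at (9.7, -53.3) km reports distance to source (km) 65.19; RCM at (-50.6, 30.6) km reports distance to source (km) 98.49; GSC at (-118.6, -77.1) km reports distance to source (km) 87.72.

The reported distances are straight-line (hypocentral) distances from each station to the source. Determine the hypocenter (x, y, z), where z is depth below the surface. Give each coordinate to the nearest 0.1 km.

(-42.1, -59.4, 39.1)

Each station gives a sphere (x−x_i)² + (y−y_i)² + z² = d_i² (stations at z=0).
Subtracting the KCC sphere from TPNV and RCM: z² cancels, leaving linear equations in x and y:
-71.4 x − 48.0 y = 5855.80
-192.0 x + 119.8 y = 966.99
Solving: x ≈ -42.091, y ≈ -59.386 km (keep extra digits for the depth step; rounded: -42.1, -59.4).
Then from the KCC sphere: z² = 100.45² − (x − 45.4)² − (y + 29.3)² with x = -42.091, y = -59.386, so z ≈ 39.120 ≈ 39.1 km.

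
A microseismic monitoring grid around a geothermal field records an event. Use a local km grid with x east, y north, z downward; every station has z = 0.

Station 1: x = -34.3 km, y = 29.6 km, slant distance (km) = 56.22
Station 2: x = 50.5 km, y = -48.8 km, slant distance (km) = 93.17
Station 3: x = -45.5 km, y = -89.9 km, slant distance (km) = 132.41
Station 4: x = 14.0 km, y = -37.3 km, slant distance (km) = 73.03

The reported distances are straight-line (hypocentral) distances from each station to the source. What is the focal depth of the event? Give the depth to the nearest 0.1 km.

z ≈ 36.8 km

Each station gives a sphere (x−x_i)² + (y−y_i)² + z² = d_i² (stations at z=0).
Subtracting the Station 1 sphere from Station 2 and Station 3: z² cancels, leaving linear equations in x and y:
169.6 x − 156.8 y = -2640.92
-22.4 x − 239.0 y = -6272.11
Solving: x ≈ 7.998, y ≈ 25.494 km (keep extra digits for the depth step; rounded: 8.0, 25.5).
Then from the Station 1 sphere: z² = 56.22² − (x + 34.3)² − (y − 29.6)² with x = 7.998, y = 25.494, so z ≈ 36.806 ≈ 36.8 km.
Check against Station 4 (with the unrounded solution): distance 73.03 ≈ 73.03 km. ✓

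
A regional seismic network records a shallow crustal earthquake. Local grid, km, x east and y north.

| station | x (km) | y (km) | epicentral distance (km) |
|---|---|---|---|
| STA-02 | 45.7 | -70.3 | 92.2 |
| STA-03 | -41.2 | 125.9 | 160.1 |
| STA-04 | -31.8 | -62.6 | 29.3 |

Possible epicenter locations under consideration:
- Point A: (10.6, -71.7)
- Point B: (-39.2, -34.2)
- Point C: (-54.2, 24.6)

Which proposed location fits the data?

For each candidate, compare |candidate − station| to the reported distance:
Point A: residuals STA-02 57.1, STA-03 44.2, STA-04 14.1 → max 57.1 km
Point B: residuals STA-02 0.1, STA-03 0.0, STA-04 0.0 → max 0.1 km
Point C: residuals STA-02 45.6, STA-03 58.0, STA-04 60.7 → max 60.7 km
Only Point B has all residuals ≈ 0.

Point B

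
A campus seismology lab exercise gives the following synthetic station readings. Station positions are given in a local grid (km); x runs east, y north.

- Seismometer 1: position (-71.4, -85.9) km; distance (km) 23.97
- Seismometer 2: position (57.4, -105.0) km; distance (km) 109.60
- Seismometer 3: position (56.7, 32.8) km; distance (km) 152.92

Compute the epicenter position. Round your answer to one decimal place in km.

x ≈ -48.8 km, y ≈ -77.9 km

Circle about each station: (x + 71.4)² + (y + 85.9)² = 23.97²; (x − 57.4)² + (y + 105.0)² = 109.60²; (x − 56.7)² + (y − 32.8)² = 152.92².
Subtracting the Seismometer 1 equation from the Seismometer 2 and Seismometer 3 equations removes the quadratic terms:
257.6 x − 38.2 y = -9594.61
256.2 x + 237.4 y = -30996.01
Solving the 2×2 system: x ≈ -48.8, y ≈ -77.9 km.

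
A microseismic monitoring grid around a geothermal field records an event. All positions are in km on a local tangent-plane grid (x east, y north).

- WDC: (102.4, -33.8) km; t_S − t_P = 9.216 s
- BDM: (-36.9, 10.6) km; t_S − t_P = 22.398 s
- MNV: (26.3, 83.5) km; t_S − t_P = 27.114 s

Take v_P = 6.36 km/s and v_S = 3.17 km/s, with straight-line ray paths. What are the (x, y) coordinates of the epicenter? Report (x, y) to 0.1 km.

Distance from S−P lag: d = Δt · v_P v_S / (v_P − v_S) = Δt · (6.36·3.17)/(6.36−3.17) ≈ 6.3201·Δt.
So d_WDC = 58.25, d_BDM = 141.56, d_MNV = 171.36 km.
Circle about each station: (x − 102.4)² + (y + 33.8)² = 58.25²; (x + 36.9)² + (y − 10.6)² = 141.56²; (x − 26.3)² + (y − 83.5)² = 171.36².
Subtracting the WDC equation from the BDM and MNV equations removes the quadratic terms:
-278.6 x + 88.8 y = -26800.40
-152.2 x + 234.6 y = -29935.45
Solving the 2×2 system: x ≈ 70.0, y ≈ -82.2 km.

(70.0, -82.2)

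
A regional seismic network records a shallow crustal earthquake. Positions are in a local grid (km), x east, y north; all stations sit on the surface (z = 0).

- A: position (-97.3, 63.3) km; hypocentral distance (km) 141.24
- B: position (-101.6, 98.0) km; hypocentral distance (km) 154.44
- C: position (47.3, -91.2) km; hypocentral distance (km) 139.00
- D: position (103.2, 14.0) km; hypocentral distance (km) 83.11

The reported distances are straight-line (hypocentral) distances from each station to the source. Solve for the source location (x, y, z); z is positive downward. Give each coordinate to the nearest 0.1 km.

Each station gives a sphere (x−x_i)² + (y−y_i)² + z² = d_i² (stations at z=0).
Subtracting the A sphere from B and C: z² cancels, leaving linear equations in x and y:
-8.6 x + 69.4 y = 2549.40
289.2 x − 309.0 y = -2291.71
Solving: x ≈ 36.106, y ≈ 41.209 km (keep extra digits for the depth step; rounded: 36.1, 41.2).
Then from the A sphere: z² = 141.24² − (x + 97.3)² − (y − 63.3)² with x = 36.106, y = 41.209, so z ≈ 40.787 ≈ 40.8 km.

x ≈ 36.1 km, y ≈ 41.2 km, depth ≈ 40.8 km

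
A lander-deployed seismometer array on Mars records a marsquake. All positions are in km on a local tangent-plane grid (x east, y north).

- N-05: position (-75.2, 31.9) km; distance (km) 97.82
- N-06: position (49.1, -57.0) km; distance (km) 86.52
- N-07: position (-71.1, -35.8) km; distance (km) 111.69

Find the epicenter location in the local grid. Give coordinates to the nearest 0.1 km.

22.4 km east, 25.3 km north

Circle about each station: (x + 75.2)² + (y − 31.9)² = 97.82²; (x − 49.1)² + (y + 57.0)² = 86.52²; (x + 71.1)² + (y + 35.8)² = 111.69².
Subtracting the N-05 equation from the N-06 and N-07 equations removes the quadratic terms:
248.6 x − 177.8 y = 1070.20
8.2 x − 135.4 y = -3241.70
Solving the 2×2 system: x ≈ 22.4, y ≈ 25.3 km.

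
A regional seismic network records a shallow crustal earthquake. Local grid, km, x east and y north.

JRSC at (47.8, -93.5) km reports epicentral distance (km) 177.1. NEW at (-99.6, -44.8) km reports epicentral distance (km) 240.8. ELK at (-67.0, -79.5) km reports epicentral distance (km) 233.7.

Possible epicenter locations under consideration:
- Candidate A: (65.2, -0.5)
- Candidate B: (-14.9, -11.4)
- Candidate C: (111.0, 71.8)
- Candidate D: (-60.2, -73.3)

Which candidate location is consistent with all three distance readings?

For each candidate, compare |candidate − station| to the reported distance:
Candidate A: residuals JRSC 82.5, NEW 70.1, ELK 79.7 → max 82.5 km
Candidate B: residuals JRSC 73.8, NEW 149.8, ELK 148.0 → max 149.8 km
Candidate C: residuals JRSC 0.1, NEW 0.1, ELK 0.1 → max 0.1 km
Candidate D: residuals JRSC 67.2, NEW 192.2, ELK 224.5 → max 224.5 km
Only Candidate C has all residuals ≈ 0.

Candidate C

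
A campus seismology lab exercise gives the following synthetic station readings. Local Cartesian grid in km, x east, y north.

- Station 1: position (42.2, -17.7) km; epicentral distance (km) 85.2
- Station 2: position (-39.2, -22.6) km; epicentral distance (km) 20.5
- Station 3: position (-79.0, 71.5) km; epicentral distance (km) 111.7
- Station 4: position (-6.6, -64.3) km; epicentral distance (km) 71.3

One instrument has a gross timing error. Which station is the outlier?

Solve using three stations at a time. Using Station 1, Station 2, Station 4 (subtract circle equations pairwise → linear system) gives (x, y) ≈ (-41.6, -2.1).
Distances from that point to each station vs reported:
  Station 1: calculated 85.2 vs reported 85.2 → residual 0.0 km
  Station 2: calculated 20.6 vs reported 20.5 → residual 0.1 km
  Station 3: calculated 82.6 vs reported 111.7 → residual 29.1 km
  Station 4: calculated 71.3 vs reported 71.3 → residual 0.0 km
Station 1, Station 2, Station 4 are mutually consistent (residuals ≈ 0); Station 3 is off by 29.1 km.

Station 3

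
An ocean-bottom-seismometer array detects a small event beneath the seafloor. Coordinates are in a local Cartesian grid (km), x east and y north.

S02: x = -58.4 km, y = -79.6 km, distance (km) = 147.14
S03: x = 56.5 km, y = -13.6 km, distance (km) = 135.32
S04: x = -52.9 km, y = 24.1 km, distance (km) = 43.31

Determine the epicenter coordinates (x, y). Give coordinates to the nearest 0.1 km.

Circle about each station: (x + 58.4)² + (y + 79.6)² = 147.14²; (x − 56.5)² + (y + 13.6)² = 135.32²; (x + 52.9)² + (y − 24.1)² = 43.31².
Subtracting pairs of circle equations eliminates x²+y² and gives linear equations (the radical axes):
229.8 x + 132.0 y = -3030.83
11.0 x + 207.4 y = 13406.92
Solving the 2×2 system: x ≈ -51.9, y ≈ 67.4 km.
Check against S02 (with the unrounded x, y): √((x + 58.4)²+(y + 79.6)²) = 147.14 ≈ 147.14 km. ✓

(-51.9, 67.4)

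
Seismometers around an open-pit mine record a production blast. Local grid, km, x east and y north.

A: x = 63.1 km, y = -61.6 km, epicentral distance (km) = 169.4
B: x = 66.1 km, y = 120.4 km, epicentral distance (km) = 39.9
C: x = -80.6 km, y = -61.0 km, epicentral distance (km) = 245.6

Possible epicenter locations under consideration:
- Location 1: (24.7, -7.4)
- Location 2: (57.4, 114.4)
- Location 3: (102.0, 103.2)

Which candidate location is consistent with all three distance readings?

Location 3

For each candidate, compare |candidate − station| to the reported distance:
Location 1: residuals A 103.0, B 94.4, C 127.4 → max 127.4 km
Location 2: residuals A 6.7, B 29.3, C 22.4 → max 29.3 km
Location 3: residuals A 0.1, B 0.1, C 0.0 → max 0.1 km
Only Location 3 has all residuals ≈ 0.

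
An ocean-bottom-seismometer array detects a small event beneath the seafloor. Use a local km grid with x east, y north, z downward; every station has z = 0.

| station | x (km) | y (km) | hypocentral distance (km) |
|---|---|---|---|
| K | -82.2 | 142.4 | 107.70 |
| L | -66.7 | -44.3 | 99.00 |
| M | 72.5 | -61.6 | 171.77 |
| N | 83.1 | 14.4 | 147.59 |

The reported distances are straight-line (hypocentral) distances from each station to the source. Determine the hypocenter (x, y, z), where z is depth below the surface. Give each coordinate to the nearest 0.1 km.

Each station gives a sphere (x−x_i)² + (y−y_i)² + z² = d_i² (stations at z=0).
Subtracting the K sphere from L and M: z² cancels, leaving linear equations in x and y:
31.0 x − 373.4 y = -18824.93
309.4 x − 408.0 y = -35889.43
Solving: x ≈ -55.603, y ≈ 45.799 km (keep extra digits for the depth step; rounded: -55.6, 45.8).
Then from the K sphere: z² = 107.70² − (x + 82.2)² − (y − 142.4)² with x = -55.603, y = 45.799, so z ≈ 39.499 ≈ 39.5 km.

(-55.6, 45.8, 39.5)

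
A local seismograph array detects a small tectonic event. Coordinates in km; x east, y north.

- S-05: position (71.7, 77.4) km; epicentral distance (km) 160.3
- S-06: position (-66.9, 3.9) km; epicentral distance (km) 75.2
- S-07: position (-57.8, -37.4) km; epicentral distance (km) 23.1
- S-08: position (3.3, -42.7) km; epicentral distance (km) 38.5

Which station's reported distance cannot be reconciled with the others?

S-06

Solve using three stations at a time. Using S-05, S-07, S-08 (subtract circle equations pairwise → linear system) gives (x, y) ≈ (-35.2, -42.1).
Distances from that point to each station vs reported:
  S-05: calculated 160.3 vs reported 160.3 → residual 0.0 km
  S-06: calculated 55.8 vs reported 75.2 → residual 19.4 km
  S-07: calculated 23.1 vs reported 23.1 → residual 0.0 km
  S-08: calculated 38.5 vs reported 38.5 → residual 0.0 km
S-05, S-07, S-08 are mutually consistent (residuals ≈ 0); S-06 is off by 19.4 km.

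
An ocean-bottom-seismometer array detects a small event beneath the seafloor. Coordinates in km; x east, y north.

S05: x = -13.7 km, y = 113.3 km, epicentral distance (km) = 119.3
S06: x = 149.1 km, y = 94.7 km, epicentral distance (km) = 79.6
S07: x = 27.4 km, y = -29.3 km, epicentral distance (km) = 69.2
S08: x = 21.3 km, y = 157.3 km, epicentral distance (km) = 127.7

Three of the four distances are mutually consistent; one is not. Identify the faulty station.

Solve using three stations at a time. Using S05, S06, S08 (subtract circle equations pairwise → linear system) gives (x, y) ≈ (85.4, 46.8).
Distances from that point to each station vs reported:
  S05: calculated 119.4 vs reported 119.3 → residual 0.1 km
  S06: calculated 79.7 vs reported 79.6 → residual 0.1 km
  S07: calculated 95.7 vs reported 69.2 → residual 26.5 km
  S08: calculated 127.8 vs reported 127.7 → residual 0.1 km
S05, S06, S08 are mutually consistent (residuals ≈ 0); S07 is off by 26.5 km.

S07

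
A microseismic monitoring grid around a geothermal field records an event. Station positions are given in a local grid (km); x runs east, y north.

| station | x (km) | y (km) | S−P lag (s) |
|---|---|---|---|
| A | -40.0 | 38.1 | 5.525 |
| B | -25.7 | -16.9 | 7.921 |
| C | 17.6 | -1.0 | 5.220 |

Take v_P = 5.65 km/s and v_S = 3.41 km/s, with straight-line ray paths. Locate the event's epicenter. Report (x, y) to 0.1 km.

x ≈ 7.3 km, y ≈ 42.7 km

Distance from S−P lag: d = Δt · v_P v_S / (v_P − v_S) = Δt · (5.65·3.41)/(5.65−3.41) ≈ 8.6011·Δt.
So d_A = 47.52, d_B = 68.13, d_C = 44.90 km.
Circle about each station: (x + 40.0)² + (y − 38.1)² = 47.52²; (x + 25.7)² + (y + 16.9)² = 68.13²; (x − 17.6)² + (y + 1.0)² = 44.90².
Subtracting pairs of circle equations eliminates x²+y² and gives linear equations (the radical axes):
28.6 x − 110.0 y = -4489.06
115.2 x − 78.2 y = -2498.71
Solving the 2×2 system: x ≈ 7.3, y ≈ 42.7 km.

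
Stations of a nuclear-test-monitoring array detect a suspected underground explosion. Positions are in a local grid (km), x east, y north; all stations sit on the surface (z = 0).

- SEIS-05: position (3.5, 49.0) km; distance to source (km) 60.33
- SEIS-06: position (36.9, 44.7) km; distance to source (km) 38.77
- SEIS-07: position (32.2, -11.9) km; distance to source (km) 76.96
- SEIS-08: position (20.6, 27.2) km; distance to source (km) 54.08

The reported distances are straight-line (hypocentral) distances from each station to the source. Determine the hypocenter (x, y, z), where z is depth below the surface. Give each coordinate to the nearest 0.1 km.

x ≈ 53.1 km, y ≈ 53.9 km, depth ≈ 34.0 km

Each station gives a sphere (x−x_i)² + (y−y_i)² + z² = d_i² (stations at z=0).
Subtracting the SEIS-05 sphere from SEIS-06 and SEIS-07: z² cancels, leaving linear equations in x and y:
66.8 x − 8.6 y = 3083.05
57.4 x − 121.8 y = -3517.93
Solving: x ≈ 53.093, y ≈ 53.904 km (keep extra digits for the depth step; rounded: 53.1, 53.9).
Then from the SEIS-05 sphere: z² = 60.33² − (x − 3.5)² − (y − 49.0)² with x = 53.093, y = 53.904, so z ≈ 34.003 ≈ 34.0 km.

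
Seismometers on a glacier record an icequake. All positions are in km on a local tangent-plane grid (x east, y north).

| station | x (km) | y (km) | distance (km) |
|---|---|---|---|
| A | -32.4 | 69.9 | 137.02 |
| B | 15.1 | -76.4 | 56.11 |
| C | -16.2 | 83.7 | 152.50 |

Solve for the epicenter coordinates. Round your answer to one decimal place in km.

Circle about each station: (x + 32.4)² + (y − 69.9)² = 137.02²; (x − 15.1)² + (y + 76.4)² = 56.11²; (x + 16.2)² + (y − 83.7)² = 152.50².
Subtracting pairs of circle equations eliminates x²+y² and gives linear equations (the radical axes):
95.0 x − 292.6 y = 15755.35
32.4 x + 27.6 y = -3149.41
Solving the 2×2 system: x ≈ -40.2, y ≈ -66.9 km.
Check against A (with the unrounded x, y): √((x + 32.4)²+(y − 69.9)²) = 137.03 ≈ 137.02 km. ✓

-40.2 km east, -66.9 km north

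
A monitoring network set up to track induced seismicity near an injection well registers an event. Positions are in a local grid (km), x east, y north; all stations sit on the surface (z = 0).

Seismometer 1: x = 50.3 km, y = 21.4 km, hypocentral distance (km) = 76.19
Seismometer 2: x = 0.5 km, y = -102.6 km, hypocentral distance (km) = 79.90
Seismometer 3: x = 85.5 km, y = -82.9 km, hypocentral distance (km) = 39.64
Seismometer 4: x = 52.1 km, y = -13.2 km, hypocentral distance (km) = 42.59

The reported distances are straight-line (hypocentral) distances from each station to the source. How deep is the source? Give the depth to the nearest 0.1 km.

Each station gives a sphere (x−x_i)² + (y−y_i)² + z² = d_i² (stations at z=0).
Subtracting the Seismometer 1 sphere from Seismometer 2 and Seismometer 3: z² cancels, leaving linear equations in x and y:
-99.6 x − 248.0 y = 6959.87
70.4 x − 208.6 y = 15428.20
Solving: x ≈ 62.098, y ≈ -53.003 km (keep extra digits for the depth step; rounded: 62.1, -53.0).
Then from the Seismometer 1 sphere: z² = 76.19² − (x − 50.3)² − (y − 21.4)² with x = 62.098, y = -53.003, so z ≈ 11.398 ≈ 11.4 km.
Check against Seismometer 4 (with the unrounded solution): distance 42.59 ≈ 42.59 km. ✓

11.4 km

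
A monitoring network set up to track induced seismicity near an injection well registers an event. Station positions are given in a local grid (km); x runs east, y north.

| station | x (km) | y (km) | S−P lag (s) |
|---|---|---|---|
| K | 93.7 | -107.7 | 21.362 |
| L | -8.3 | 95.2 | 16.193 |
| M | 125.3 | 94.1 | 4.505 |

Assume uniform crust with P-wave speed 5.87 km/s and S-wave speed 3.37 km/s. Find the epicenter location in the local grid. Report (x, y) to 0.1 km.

Distance from S−P lag: d = Δt · v_P v_S / (v_P − v_S) = Δt · (5.87·3.37)/(5.87−3.37) ≈ 7.9128·Δt.
So d_K = 169.03, d_L = 128.13, d_M = 35.65 km.
Circle about each station: (x − 93.7)² + (y + 107.7)² = 169.03²; (x + 8.3)² + (y − 95.2)² = 128.13²; (x − 125.3)² + (y − 94.1)² = 35.65².
Subtracting the K equation from the L and M equations removes the quadratic terms:
-204.0 x + 405.8 y = 906.79
63.2 x + 403.6 y = 31476.14
Solving the 2×2 system: x ≈ 114.9, y ≈ 60.0 km.

(114.9, 60.0)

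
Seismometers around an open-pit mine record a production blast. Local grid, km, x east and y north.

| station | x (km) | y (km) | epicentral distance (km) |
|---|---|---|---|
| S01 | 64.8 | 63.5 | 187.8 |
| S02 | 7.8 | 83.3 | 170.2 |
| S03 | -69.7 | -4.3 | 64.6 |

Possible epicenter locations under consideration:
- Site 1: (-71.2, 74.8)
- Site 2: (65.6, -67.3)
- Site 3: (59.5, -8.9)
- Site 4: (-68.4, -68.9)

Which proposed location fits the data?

Site 4

For each candidate, compare |candidate − station| to the reported distance:
Site 1: residuals S01 51.3, S02 90.7, S03 14.5 → max 90.7 km
Site 2: residuals S01 57.0, S02 8.9, S03 84.6 → max 84.6 km
Site 3: residuals S01 115.2, S02 64.5, S03 64.7 → max 115.2 km
Site 4: residuals S01 0.0, S02 0.0, S03 0.0 → max 0.0 km
Only Site 4 has all residuals ≈ 0.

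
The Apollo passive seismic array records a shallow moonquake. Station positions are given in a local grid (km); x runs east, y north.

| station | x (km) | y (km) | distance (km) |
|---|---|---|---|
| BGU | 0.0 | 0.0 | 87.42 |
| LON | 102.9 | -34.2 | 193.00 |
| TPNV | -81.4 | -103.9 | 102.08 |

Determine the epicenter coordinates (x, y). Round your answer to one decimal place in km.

Circle about each station: x² + y² = 87.42²; (x − 102.9)² + (y + 34.2)² = 193.00²; (x + 81.4)² + (y + 103.9)² = 102.08².
Subtracting the BGU equation from the LON and TPNV equations removes the quadratic terms:
205.8 x − 68.4 y = -17848.69
-162.8 x − 207.8 y = 14643.10
Solving the 2×2 system: x ≈ -87.4, y ≈ -2.0 km.

(-87.4, -2.0)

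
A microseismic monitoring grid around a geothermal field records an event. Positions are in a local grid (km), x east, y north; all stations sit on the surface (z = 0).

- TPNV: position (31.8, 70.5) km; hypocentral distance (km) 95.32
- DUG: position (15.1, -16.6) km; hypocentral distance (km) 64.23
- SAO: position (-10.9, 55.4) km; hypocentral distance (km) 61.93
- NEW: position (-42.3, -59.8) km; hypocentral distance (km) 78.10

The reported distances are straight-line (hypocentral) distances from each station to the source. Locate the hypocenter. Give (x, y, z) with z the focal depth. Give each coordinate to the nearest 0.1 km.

(-32.0, 9.1, 35.3)

Each station gives a sphere (x−x_i)² + (y−y_i)² + z² = d_i² (stations at z=0).
Subtracting the TPNV sphere from DUG and SAO: z² cancels, leaving linear equations in x and y:
-33.4 x − 174.2 y = -517.51
-85.4 x − 30.2 y = 2457.06
Solving: x ≈ -31.991, y ≈ 9.104 km (keep extra digits for the depth step; rounded: -32.0, 9.1).
Then from the TPNV sphere: z² = 95.32² − (x − 31.8)² − (y − 70.5)² with x = -31.991, y = 9.104, so z ≈ 35.315 ≈ 35.3 km.
Check against NEW (with the unrounded solution): distance 78.11 ≈ 78.10 km. ✓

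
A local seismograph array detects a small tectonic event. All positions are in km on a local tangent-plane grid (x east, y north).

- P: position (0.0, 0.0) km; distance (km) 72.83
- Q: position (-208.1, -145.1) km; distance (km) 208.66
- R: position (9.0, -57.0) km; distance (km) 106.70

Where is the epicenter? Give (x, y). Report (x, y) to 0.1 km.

Circle about each station: x² + y² = 72.83²; (x + 208.1)² + (y + 145.1)² = 208.66²; (x − 9.0)² + (y + 57.0)² = 106.70².
Subtracting pairs of circle equations eliminates x²+y² and gives linear equations (the radical axes):
-416.2 x − 290.2 y = 26124.83
18.0 x − 114.0 y = -2750.68
Solving the 2×2 system: x ≈ -71.7, y ≈ 12.8 km.
Check against P (with the unrounded x, y): √(x²+y²) = 72.84 ≈ 72.83 km. ✓

-71.7 km east, 12.8 km north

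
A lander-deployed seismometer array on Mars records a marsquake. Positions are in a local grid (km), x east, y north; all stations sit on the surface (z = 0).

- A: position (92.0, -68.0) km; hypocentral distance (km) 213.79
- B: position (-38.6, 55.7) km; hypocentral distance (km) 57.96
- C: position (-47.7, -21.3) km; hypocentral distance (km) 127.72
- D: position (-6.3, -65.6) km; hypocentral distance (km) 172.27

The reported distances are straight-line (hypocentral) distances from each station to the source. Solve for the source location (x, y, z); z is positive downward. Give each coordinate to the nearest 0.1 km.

(-34.6, 100.3, 36.8)

Each station gives a sphere (x−x_i)² + (y−y_i)² + z² = d_i² (stations at z=0).
Subtracting the A sphere from B and C: z² cancels, leaving linear equations in x and y:
-261.2 x + 247.4 y = 33851.25
-279.4 x + 93.4 y = 19034.75
Solving: x ≈ -34.598, y ≈ 100.300 km (keep extra digits for the depth step; rounded: -34.6, 100.3).
Then from the A sphere: z² = 213.79² − (x − 92.0)² − (y + 68.0)² with x = -34.598, y = 100.300, so z ≈ 36.800 ≈ 36.8 km.
Check against D (with the unrounded solution): distance 172.27 ≈ 172.27 km. ✓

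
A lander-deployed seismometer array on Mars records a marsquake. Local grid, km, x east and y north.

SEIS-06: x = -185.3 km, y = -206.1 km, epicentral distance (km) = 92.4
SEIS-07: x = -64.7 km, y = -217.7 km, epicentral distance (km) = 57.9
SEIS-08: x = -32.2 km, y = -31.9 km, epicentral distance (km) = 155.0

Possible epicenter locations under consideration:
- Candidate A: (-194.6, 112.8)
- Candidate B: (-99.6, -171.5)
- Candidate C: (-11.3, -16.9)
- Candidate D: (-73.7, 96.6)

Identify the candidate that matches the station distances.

Candidate B

For each candidate, compare |candidate − station| to the reported distance:
Candidate A: residuals SEIS-06 226.6, SEIS-07 297.2, SEIS-08 62.5 → max 297.2 km
Candidate B: residuals SEIS-06 0.0, SEIS-07 0.0, SEIS-08 0.0 → max 0.0 km
Candidate C: residuals SEIS-06 164.6, SEIS-07 149.9, SEIS-08 129.3 → max 164.6 km
Candidate D: residuals SEIS-06 230.2, SEIS-07 256.5, SEIS-08 20.0 → max 256.5 km
Only Candidate B has all residuals ≈ 0.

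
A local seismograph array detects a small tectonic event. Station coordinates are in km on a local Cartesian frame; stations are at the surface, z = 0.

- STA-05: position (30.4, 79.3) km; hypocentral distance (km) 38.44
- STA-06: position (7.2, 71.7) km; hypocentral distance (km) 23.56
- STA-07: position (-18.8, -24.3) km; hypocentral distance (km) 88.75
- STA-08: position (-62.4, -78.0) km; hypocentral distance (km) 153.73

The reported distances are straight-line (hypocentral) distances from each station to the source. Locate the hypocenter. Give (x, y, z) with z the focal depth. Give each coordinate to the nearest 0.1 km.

Each station gives a sphere (x−x_i)² + (y−y_i)² + z² = d_i² (stations at z=0).
Subtracting the STA-05 sphere from STA-06 and STA-07: z² cancels, leaving linear equations in x and y:
-46.4 x − 15.2 y = -1097.36
-98.4 x − 207.2 y = -12667.65
Solving: x ≈ 4.290, y ≈ 59.100 km (keep extra digits for the depth step; rounded: 4.3, 59.1).
Then from the STA-05 sphere: z² = 38.44² − (x − 30.4)² − (y − 79.3)² with x = 4.290, y = 59.100, so z ≈ 19.694 ≈ 19.7 km.

(4.3, 59.1, 19.7)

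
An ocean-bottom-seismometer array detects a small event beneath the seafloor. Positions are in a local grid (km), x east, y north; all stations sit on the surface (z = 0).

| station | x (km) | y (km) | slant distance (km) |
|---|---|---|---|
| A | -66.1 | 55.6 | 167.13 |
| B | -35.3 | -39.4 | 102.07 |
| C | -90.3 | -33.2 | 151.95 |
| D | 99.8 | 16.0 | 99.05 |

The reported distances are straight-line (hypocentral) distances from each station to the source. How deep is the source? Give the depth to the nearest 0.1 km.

depth ≈ 53.7 km

Each station gives a sphere (x−x_i)² + (y−y_i)² + z² = d_i² (stations at z=0).
Subtracting the A sphere from B and C: z² cancels, leaving linear equations in x and y:
61.6 x − 190.0 y = 12852.03
-48.4 x − 177.6 y = 6639.39
Solving: x ≈ 50.707, y ≈ -51.203 km (keep extra digits for the depth step; rounded: 50.7, -51.2).
Then from the A sphere: z² = 167.13² − (x + 66.1)² − (y − 55.6)² with x = 50.707, y = -51.203, so z ≈ 53.681 ≈ 53.7 km.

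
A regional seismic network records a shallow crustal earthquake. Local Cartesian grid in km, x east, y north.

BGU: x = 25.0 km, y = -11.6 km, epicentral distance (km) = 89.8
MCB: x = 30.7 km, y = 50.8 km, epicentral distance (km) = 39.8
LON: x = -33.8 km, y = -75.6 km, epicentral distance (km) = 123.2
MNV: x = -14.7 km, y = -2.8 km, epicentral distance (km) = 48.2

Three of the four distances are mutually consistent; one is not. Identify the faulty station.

BGU

Solve using three stations at a time. Using MCB, LON, MNV (subtract circle equations pairwise → linear system) gives (x, y) ≈ (-8.6, 45.0).
Distances from that point to each station vs reported:
  BGU: calculated 65.8 vs reported 89.8 → residual 24.0 km
  MCB: calculated 39.8 vs reported 39.8 → residual 0.0 km
  LON: calculated 123.2 vs reported 123.2 → residual 0.0 km
  MNV: calculated 48.2 vs reported 48.2 → residual 0.0 km
MCB, LON, MNV are mutually consistent (residuals ≈ 0); BGU is off by 24.0 km.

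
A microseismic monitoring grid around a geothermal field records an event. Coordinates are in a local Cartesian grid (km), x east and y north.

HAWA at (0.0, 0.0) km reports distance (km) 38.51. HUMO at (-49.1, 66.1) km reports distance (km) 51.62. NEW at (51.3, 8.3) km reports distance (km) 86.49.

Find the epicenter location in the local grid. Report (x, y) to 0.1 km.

-34.8 km east, 16.5 km north

Circle about each station: x² + y² = 38.51²; (x + 49.1)² + (y − 66.1)² = 51.62²; (x − 51.3)² + (y − 8.3)² = 86.49².
Subtracting the HAWA equation from the HUMO and NEW equations removes the quadratic terms:
-98.2 x + 132.2 y = 5598.42
102.6 x + 16.6 y = -3296.92
Solving the 2×2 system: x ≈ -34.8, y ≈ 16.5 km.
Check against HAWA (with the unrounded x, y): √(x²+y²) = 38.51 ≈ 38.51 km. ✓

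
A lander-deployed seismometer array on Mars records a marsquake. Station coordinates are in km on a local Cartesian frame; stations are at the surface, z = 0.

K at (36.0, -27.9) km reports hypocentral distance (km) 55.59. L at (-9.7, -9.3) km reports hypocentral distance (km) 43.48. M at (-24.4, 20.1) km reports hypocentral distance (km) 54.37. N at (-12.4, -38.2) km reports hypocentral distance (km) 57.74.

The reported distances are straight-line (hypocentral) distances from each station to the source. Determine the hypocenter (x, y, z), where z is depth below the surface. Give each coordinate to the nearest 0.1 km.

x ≈ 7.4 km, y ≈ -0.5 km, depth ≈ 39.0 km

Each station gives a sphere (x−x_i)² + (y−y_i)² + z² = d_i² (stations at z=0).
Subtracting the K sphere from L and M: z² cancels, leaving linear equations in x and y:
-91.4 x + 37.2 y = -694.09
-120.8 x + 96.0 y = -940.89
Solving: x ≈ 7.390, y ≈ -0.502 km (keep extra digits for the depth step; rounded: 7.4, -0.5).
Then from the K sphere: z² = 55.59² − (x − 36.0)² − (y + 27.9)² with x = 7.390, y = -0.502, so z ≈ 39.001 ≈ 39.0 km.
Check against N (with the unrounded solution): distance 57.74 ≈ 57.74 km. ✓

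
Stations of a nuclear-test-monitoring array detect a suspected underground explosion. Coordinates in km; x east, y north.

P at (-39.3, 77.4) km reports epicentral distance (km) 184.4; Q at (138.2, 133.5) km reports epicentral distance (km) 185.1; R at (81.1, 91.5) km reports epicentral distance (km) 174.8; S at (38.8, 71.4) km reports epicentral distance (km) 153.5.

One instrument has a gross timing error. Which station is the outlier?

Q

Solve using three stations at a time. Using P, R, S (subtract circle equations pairwise → linear system) gives (x, y) ≈ (54.6, -81.3).
Distances from that point to each station vs reported:
  P: calculated 184.4 vs reported 184.4 → residual 0.0 km
  Q: calculated 230.5 vs reported 185.1 → residual 45.4 km
  R: calculated 174.8 vs reported 174.8 → residual 0.0 km
  S: calculated 153.5 vs reported 153.5 → residual 0.0 km
P, R, S are mutually consistent (residuals ≈ 0); Q is off by 45.4 km.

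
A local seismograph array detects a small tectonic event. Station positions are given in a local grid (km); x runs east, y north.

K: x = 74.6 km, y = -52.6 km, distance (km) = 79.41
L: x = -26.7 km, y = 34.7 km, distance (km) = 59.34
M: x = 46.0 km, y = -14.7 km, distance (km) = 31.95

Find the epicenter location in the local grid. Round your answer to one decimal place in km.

Circle about each station: (x − 74.6)² + (y + 52.6)² = 79.41²; (x + 26.7)² + (y − 34.7)² = 59.34²; (x − 46.0)² + (y + 14.7)² = 31.95².
Subtracting pairs of circle equations eliminates x²+y² and gives linear equations (the radical axes):
-202.6 x + 174.6 y = -3630.23
-57.2 x + 75.8 y = -714.68
Solving the 2×2 system: x ≈ 28.0, y ≈ 11.7 km.
Check against K (with the unrounded x, y): √((x − 74.6)²+(y + 52.6)²) = 79.41 ≈ 79.41 km. ✓

(28.0, 11.7)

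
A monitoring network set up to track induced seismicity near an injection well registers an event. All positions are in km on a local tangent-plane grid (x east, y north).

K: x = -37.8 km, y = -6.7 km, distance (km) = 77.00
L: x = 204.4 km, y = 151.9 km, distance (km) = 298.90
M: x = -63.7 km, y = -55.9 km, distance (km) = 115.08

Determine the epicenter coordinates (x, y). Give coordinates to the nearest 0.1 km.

Circle about each station: (x + 37.8)² + (y + 6.7)² = 77.00²; (x − 204.4)² + (y − 151.9)² = 298.90²; (x + 63.7)² + (y + 55.9)² = 115.08².
Subtracting the K equation from the L and M equations removes the quadratic terms:
484.4 x + 317.2 y = -20032.97
-51.8 x − 98.4 y = -1605.64
Solving the 2×2 system: x ≈ -79.4, y ≈ 58.1 km.
Check against K (with the unrounded x, y): √((x + 37.8)²+(y + 6.7)²) = 77.03 ≈ 77.00 km. ✓

x ≈ -79.4 km, y ≈ 58.1 km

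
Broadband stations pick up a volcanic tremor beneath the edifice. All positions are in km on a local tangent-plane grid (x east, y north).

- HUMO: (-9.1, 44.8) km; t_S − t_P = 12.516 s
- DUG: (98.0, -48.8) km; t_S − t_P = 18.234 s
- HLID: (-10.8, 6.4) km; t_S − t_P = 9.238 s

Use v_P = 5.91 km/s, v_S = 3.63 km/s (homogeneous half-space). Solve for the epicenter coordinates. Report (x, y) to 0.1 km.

-73.5 km east, -53.8 km north

Distance from S−P lag: d = Δt · v_P v_S / (v_P − v_S) = Δt · (5.91·3.63)/(5.91−3.63) ≈ 9.4093·Δt.
So d_HUMO = 117.77, d_DUG = 171.57, d_HLID = 86.92 km.
Circle about each station: (x + 9.1)² + (y − 44.8)² = 117.77²; (x − 98.0)² + (y + 48.8)² = 171.57²; (x + 10.8)² + (y − 6.4)² = 86.92².
Subtracting pairs of circle equations eliminates x²+y² and gives linear equations (the radical axes):
214.2 x − 187.2 y = -5670.90
-3.4 x − 76.8 y = 4382.44
Solving the 2×2 system: x ≈ -73.5, y ≈ -53.8 km.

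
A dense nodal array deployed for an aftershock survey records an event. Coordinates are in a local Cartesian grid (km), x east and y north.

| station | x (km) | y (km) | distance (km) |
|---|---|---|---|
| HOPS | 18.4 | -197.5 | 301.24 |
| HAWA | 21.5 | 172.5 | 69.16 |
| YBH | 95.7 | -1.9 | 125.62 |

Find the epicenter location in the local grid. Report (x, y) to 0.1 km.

(27.5, 103.6)

Circle about each station: (x − 18.4)² + (y + 197.5)² = 301.24²; (x − 21.5)² + (y − 172.5)² = 69.16²; (x − 95.7)² + (y + 1.9)² = 125.62².
Subtracting the HOPS equation from the HAWA and YBH equations removes the quadratic terms:
6.2 x + 740.0 y = 76836.12
154.6 x + 391.2 y = 44782.44
Solving the 2×2 system: x ≈ 27.5, y ≈ 103.6 km.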